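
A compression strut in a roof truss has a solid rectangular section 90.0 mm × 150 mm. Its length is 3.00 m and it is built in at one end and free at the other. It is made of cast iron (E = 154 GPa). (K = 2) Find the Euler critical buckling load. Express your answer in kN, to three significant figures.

Buckling occurs about the weak axis: I_min = h·b³/12 with b = 90.0 mm (the shorter side).
I_min = 150×90.0³/12 = 9.113×10^6 mm⁴
I = 9.113×10^6 mm⁴ = 9.113×10^-6 m⁴
Effective length L_e = K·L = 2 × 3.00 = 6.000 m
P_cr = π²EI / L_e² = π² × 154×10⁹ × 9.113×10^-6 / 6.000² = 3.847×10^5 N

P_cr ≈ 385 kN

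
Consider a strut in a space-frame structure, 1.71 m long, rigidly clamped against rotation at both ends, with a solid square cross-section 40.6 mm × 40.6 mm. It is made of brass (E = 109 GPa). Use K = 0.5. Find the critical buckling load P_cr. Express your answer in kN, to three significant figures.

I = a⁴/12 = 40.6⁴/12 = 2.264×10^5 mm⁴
I = 2.264×10^5 mm⁴ = 2.264×10^-7 m⁴
Effective length L_e = K·L = 0.5 × 1.71 = 0.8550 m
P_cr = π²EI / L_e² = π² × 109×10⁹ × 2.264×10^-7 / 0.8550² = 3.332×10^5 N

P_cr ≈ 333 kN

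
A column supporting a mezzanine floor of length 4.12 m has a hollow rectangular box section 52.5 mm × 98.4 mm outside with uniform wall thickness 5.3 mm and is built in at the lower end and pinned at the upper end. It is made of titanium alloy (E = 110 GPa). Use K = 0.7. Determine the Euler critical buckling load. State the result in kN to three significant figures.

P_cr ≈ 84.6 kN

Inner dimensions: h_i = 98.4 − 2×5.3 = 87.80 mm, b_i = 52.5 − 2×5.3 = 41.90 mm
Weak-axis I_min = (h_o·b_o³ − h_i·b_i³)/12 with b_o = 52.5, b_i = 41.90 mm (shorter outer/inner sides).
I_min = (98.4×52.5³ − 87.80×41.90³)/12 = 6.484×10^5 mm⁴
I = 6.484×10^5 mm⁴ = 6.484×10^-7 m⁴
Effective length L_e = K·L = 0.7 × 4.12 = 2.884 m
P_cr = π²EI / L_e² = π² × 110×10⁹ × 6.484×10^-7 / 2.884² = 8.463×10^4 N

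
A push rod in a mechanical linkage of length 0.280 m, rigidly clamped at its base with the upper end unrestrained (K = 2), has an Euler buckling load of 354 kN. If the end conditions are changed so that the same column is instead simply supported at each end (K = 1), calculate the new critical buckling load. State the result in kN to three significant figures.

P_cr ∝ 1/K², so P_cr,new = P_cr,old × (K_old/K_new)² = 354 × (2/1)²
= 354 × 4.000 = 1420 kN

P_cr ≈ 1420 kN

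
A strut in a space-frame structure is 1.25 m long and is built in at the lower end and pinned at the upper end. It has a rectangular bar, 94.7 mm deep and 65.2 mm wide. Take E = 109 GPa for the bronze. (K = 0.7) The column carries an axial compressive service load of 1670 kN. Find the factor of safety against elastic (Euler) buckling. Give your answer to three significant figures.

Buckling occurs about the weak axis: I_min = h·b³/12 with b = 65.2 mm (the shorter side).
I_min = 94.7×65.2³/12 = 2.187×10^6 mm⁴
I = 2.187×10^6 mm⁴ = 2.187×10^-6 m⁴
Effective length L_e = K·L = 0.7 × 1.25 = 0.8750 m
P_cr = π²EI / L_e² = π² × 109×10⁹ × 2.187×10^-6 / 0.8750² = 3.073×10^6 N
Factor of safety n = P_cr / P = 3073.4 / 1670 = 1.84

n ≈ 1.84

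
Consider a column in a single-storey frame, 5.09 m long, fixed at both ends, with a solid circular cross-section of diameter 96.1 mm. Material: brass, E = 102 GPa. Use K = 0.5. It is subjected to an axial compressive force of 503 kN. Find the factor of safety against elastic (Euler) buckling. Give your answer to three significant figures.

I = πd⁴/64 = π×96.1⁴/64 = 4.187×10^6 mm⁴
I = 4.187×10^6 mm⁴ = 4.187×10^-6 m⁴
Effective length L_e = K·L = 0.5 × 5.09 = 2.545 m
P_cr = π²EI / L_e² = π² × 102×10⁹ × 4.187×10^-6 / 2.545² = 6.507×10^5 N
Factor of safety n = P_cr / P = 650.71 / 503 = 1.29

n ≈ 1.29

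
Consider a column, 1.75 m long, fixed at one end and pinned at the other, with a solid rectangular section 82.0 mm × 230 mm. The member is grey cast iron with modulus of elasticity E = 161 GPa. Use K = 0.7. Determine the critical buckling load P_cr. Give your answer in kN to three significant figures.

Buckling occurs about the weak axis: I_min = h·b³/12 with b = 82.0 mm (the shorter side).
I_min = 230×82.0³/12 = 1.057×10^7 mm⁴
I = 1.057×10^7 mm⁴ = 1.057×10^-5 m⁴
Effective length L_e = K·L = 0.7 × 1.75 = 1.225 m
P_cr = π²EI / L_e² = π² × 161×10⁹ × 1.057×10^-5 / 1.225² = 1.119×10^7 N

P_cr ≈ 11200 kN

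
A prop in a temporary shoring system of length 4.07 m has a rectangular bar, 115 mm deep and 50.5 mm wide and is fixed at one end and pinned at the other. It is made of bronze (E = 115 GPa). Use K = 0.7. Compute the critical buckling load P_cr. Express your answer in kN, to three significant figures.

Buckling occurs about the weak axis: I_min = h·b³/12 with b = 50.5 mm (the shorter side).
I_min = 115×50.5³/12 = 1.234×10^6 mm⁴
I = 1.234×10^6 mm⁴ = 1.234×10^-6 m⁴
Effective length L_e = K·L = 0.7 × 4.07 = 2.849 m
P_cr = π²EI / L_e² = π² × 115×10⁹ × 1.234×10^-6 / 2.849² = 1.726×10^5 N

P_cr ≈ 173 kN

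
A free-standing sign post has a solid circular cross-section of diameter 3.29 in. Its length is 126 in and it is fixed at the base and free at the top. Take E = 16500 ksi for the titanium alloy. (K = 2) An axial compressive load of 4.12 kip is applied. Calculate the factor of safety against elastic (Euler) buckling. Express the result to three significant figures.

n ≈ 3.58

I = πd⁴/64 = π×3.29⁴/64 = 5.751 in⁴
Effective length L_e = K·L = 2 × 126 = 252.0 in
P_cr = π²EI / L_e² = π² × 16500×10³ × 5.751 / 252.0² = 1.475×10^4 lb
Factor of safety n = P_cr / P = 14.748 / 4.12 = 3.58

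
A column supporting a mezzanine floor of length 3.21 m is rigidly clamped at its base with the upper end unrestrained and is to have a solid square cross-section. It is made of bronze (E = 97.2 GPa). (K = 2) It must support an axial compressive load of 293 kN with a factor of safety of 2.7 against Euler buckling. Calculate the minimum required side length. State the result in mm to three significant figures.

Required P_cr = n·P = 2.7 × 293 = 791.1 kN
L_e = K·L = 2 × 3.21 = 6.420 m
Required I = P_cr·L_e²/(π²E) = 7.911×10^5 × 6.420² / (π² × 9.72×10^10) = 3.399×10^-5 m⁴
I_req = 3.399×10^7 mm⁴
Solid square: I = a⁴/12  ⇒  a = (12I)^(1/4) = (12×3.399×10^7)^(1/4) = 142 mm

a ≈ 142 mm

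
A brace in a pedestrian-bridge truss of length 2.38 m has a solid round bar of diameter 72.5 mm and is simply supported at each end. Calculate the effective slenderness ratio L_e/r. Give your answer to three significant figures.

For a solid circle r = d/4 = 72.5/4 = 18.12 mm
L_e = K·L = 1 × 2.38 m = 2.380 m = 2380.0 mm
λ = L_e / r_min = 2380.0 / 18.12 = 131

λ ≈ 131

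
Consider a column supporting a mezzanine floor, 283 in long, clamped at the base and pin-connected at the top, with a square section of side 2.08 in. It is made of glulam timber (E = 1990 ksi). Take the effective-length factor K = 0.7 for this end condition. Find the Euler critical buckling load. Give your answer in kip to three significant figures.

P_cr ≈ 0.781 kip

I = a⁴/12 = 2.08⁴/12 = 1.560 in⁴
Effective length L_e = K·L = 0.7 × 283 = 198.1 in
P_cr = π²EI / L_e² = π² × 1990×10³ × 1.560 / 198.1² = 780.6 lb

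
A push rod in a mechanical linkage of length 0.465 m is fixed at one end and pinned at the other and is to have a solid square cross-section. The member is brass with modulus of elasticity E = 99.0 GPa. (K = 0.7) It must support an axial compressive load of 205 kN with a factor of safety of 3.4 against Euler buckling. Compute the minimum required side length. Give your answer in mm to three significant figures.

a ≈ 30.9 mm

Required P_cr = n·P = 3.4 × 205 = 697.0 kN
L_e = K·L = 0.7 × 0.465 = 0.3255 m
Required I = P_cr·L_e²/(π²E) = 6.970×10^5 × 0.3255² / (π² × 9.90×10^10) = 7.558×10^-8 m⁴
I_req = 7.558×10^4 mm⁴
Solid square: I = a⁴/12  ⇒  a = (12I)^(1/4) = (12×7.558×10^4)^(1/4) = 30.9 mm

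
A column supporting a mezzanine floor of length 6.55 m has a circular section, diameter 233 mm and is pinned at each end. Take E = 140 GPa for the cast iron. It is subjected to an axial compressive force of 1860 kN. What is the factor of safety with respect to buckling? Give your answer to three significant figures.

n ≈ 2.51

I = πd⁴/64 = π×233⁴/64 = 1.447×10^8 mm⁴
I = 1.447×10^8 mm⁴ = 1.447×10^-4 m⁴
Effective length L_e = K·L = 1 × 6.55 = 6.550 m
P_cr = π²EI / L_e² = π² × 140×10⁹ × 1.447×10^-4 / 6.550² = 4.659×10^6 N
Factor of safety n = P_cr / P = 4659.5 / 1860 = 2.51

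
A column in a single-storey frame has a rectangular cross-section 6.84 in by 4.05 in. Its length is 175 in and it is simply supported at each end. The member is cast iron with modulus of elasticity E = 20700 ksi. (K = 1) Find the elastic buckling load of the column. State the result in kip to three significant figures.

P_cr ≈ 253 kip

Buckling occurs about the weak axis: I_min = h·b³/12 with b = 4.05 in (the shorter side).
I_min = 6.84×4.05³/12 = 37.87 in⁴
Effective length L_e = K·L = 1 × 175 = 175.0 in
P_cr = π²EI / L_e² = π² × 20700×10³ × 37.87 / 175.0² = 2.526×10^5 lb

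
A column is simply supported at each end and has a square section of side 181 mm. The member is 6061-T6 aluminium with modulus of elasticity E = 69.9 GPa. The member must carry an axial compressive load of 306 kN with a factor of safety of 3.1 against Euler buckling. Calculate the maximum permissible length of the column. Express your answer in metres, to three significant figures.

I = a⁴/12 = 181⁴/12 = 8.944×10^7 mm⁴
I = 8.944×10^-5 m⁴
Required critical load P_cr = n·P = 3.1 × 306 = 948.6 kN = 9.486×10^5 N
From P_cr = π²EI/(K·L)²:  L = (1/K)·√(π²EI/P_cr) = (1/1)·√(π²×6.99×10^10×8.944×10^-5/9.486×10^5)
L = 8.07 m

L_max ≈ 8.07 m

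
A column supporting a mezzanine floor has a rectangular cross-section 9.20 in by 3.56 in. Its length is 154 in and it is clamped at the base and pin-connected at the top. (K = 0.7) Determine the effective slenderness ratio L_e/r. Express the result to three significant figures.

Buckling occurs about the weak axis: I_min = h·b³/12 with b = 3.56 in (the shorter side).
I_min = 9.20×3.56³/12 = 34.59 in⁴
A = 32.75 in²;  r_min = √(I/A) = √(34.59/32.75) = 1.028 in
L_e = K·L = 0.7 × 154 = 107.8 in
λ = L_e / r_min = 107.80 / 1.028 = 105

λ ≈ 105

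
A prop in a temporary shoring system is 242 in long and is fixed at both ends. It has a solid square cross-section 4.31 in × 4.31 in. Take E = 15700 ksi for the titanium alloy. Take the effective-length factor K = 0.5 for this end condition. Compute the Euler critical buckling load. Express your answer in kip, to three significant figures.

P_cr ≈ 304 kip

I = a⁴/12 = 4.31⁴/12 = 28.76 in⁴
Effective length L_e = K·L = 0.5 × 242 = 121.0 in
P_cr = π²EI / L_e² = π² × 15700×10³ × 28.76 / 121.0² = 3.043×10^5 lb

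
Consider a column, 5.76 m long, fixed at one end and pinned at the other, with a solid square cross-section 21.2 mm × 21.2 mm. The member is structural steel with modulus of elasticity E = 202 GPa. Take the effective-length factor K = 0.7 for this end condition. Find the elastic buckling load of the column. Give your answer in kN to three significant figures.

P_cr ≈ 2.06 kN

I = a⁴/12 = 21.2⁴/12 = 1.683×10^4 mm⁴
I = 1.683×10^4 mm⁴ = 1.683×10^-8 m⁴
Effective length L_e = K·L = 0.7 × 5.76 = 4.032 m
P_cr = π²EI / L_e² = π² × 202×10⁹ × 1.683×10^-8 / 4.032² = 2.064×10^3 N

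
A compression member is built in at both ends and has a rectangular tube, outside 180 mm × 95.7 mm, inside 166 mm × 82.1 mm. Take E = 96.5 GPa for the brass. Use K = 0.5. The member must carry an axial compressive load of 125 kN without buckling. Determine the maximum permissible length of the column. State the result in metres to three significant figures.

Weak-axis I_min = (h_o·b_o³ − h_i·b_i³)/12 with b_o = 95.7, b_i = 82.10 mm (shorter outer/inner sides).
I_min = (180×95.7³ − 166.0×82.10³)/12 = 5.492×10^6 mm⁴
I = 5.492×10^-6 m⁴
At the buckling limit P_cr = P = 1.250×10^5 N
From P_cr = π²EI/(K·L)²:  L = (1/K)·√(π²EI/P_cr) = (1/0.5)·√(π²×9.65×10^10×5.492×10^-6/1.250×10^5)
L = 12.9 m

L_max ≈ 12.9 m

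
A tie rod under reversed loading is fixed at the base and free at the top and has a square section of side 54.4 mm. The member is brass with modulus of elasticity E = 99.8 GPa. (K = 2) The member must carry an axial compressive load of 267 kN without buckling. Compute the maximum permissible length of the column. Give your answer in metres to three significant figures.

L_max ≈ 0.820 m

I = a⁴/12 = 54.4⁴/12 = 7.298×10^5 mm⁴
I = 7.298×10^-7 m⁴
At the buckling limit P_cr = P = 2.670×10^5 N
From P_cr = π²EI/(K·L)²:  L = (1/K)·√(π²EI/P_cr) = (1/2)·√(π²×9.98×10^10×7.298×10^-7/2.670×10^5)
L = 0.820 m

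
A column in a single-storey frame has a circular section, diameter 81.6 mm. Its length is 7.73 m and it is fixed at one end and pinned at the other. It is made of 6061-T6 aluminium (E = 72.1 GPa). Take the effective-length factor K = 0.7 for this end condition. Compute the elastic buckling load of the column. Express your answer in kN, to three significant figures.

I = πd⁴/64 = π×81.6⁴/64 = 2.176×10^6 mm⁴
I = 2.176×10^6 mm⁴ = 2.176×10^-6 m⁴
Effective length L_e = K·L = 0.7 × 7.73 = 5.411 m
P_cr = π²EI / L_e² = π² × 72.1×10⁹ × 2.176×10^-6 / 5.411² = 5.289×10^4 N

P_cr ≈ 52.9 kN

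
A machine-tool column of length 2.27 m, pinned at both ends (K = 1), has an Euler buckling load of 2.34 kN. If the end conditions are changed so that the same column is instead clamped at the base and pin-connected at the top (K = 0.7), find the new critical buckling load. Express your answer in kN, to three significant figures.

P_cr ≈ 4.78 kN

P_cr ∝ 1/K², so P_cr,new = P_cr,old × (K_old/K_new)² = 2.34 × (1/0.7)²
= 2.34 × 2.041 = 4.78 kN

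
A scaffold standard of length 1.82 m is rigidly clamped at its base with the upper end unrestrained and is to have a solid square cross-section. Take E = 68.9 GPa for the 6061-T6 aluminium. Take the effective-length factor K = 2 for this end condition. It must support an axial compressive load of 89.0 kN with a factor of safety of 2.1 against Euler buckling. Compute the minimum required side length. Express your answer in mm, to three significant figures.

Required P_cr = n·P = 2.1 × 89.0 = 186.9 kN
L_e = K·L = 2 × 1.82 = 3.640 m
Required I = P_cr·L_e²/(π²E) = 1.869×10^5 × 3.640² / (π² × 6.89×10^10) = 3.642×10^-6 m⁴
I_req = 3.642×10^6 mm⁴
Solid square: I = a⁴/12  ⇒  a = (12I)^(1/4) = (12×3.642×10^6)^(1/4) = 81.3 mm

a ≈ 81.3 mm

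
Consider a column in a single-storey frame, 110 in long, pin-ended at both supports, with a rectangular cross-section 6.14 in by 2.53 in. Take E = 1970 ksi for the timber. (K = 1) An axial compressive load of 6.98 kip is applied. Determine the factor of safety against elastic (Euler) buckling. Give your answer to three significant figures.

n ≈ 1.91

Buckling occurs about the weak axis: I_min = h·b³/12 with b = 2.53 in (the shorter side).
I_min = 6.14×2.53³/12 = 8.286 in⁴
Effective length L_e = K·L = 1 × 110 = 110.0 in
P_cr = π²EI / L_e² = π² × 1970×10³ × 8.286 / 110.0² = 1.331×10^4 lb
Factor of safety n = P_cr / P = 13.315 / 6.98 = 1.91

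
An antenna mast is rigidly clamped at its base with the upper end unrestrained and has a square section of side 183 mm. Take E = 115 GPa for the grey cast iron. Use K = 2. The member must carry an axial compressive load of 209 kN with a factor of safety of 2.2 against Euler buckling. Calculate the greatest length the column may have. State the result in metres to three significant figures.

I = a⁴/12 = 183⁴/12 = 9.346×10^7 mm⁴
I = 9.346×10^-5 m⁴
Required critical load P_cr = n·P = 2.2 × 209 = 459.8 kN = 4.598×10^5 N
From P_cr = π²EI/(K·L)²:  L = (1/K)·√(π²EI/P_cr) = (1/2)·√(π²×1.15×10^11×9.346×10^-5/4.598×10^5)
L = 7.59 m

L_max ≈ 7.59 m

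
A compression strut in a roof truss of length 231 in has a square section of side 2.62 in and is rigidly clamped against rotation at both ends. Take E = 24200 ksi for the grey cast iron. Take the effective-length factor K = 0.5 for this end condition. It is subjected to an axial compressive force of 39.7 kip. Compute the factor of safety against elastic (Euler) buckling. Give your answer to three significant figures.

n ≈ 1.77

I = a⁴/12 = 2.62⁴/12 = 3.927 in⁴
Effective length L_e = K·L = 0.5 × 231 = 115.5 in
P_cr = π²EI / L_e² = π² × 24200×10³ × 3.927 / 115.5² = 7.030×10^4 lb
Factor of safety n = P_cr / P = 70.303 / 39.7 = 1.77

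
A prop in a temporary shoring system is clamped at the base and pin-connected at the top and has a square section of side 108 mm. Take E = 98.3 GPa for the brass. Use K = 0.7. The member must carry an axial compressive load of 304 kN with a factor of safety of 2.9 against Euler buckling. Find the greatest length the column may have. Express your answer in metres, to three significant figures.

I = a⁴/12 = 108⁴/12 = 1.134×10^7 mm⁴
I = 1.134×10^-5 m⁴
Required critical load P_cr = n·P = 2.9 × 304 = 881.6 kN = 8.816×10^5 N
From P_cr = π²EI/(K·L)²:  L = (1/K)·√(π²EI/P_cr) = (1/0.7)·√(π²×9.83×10^10×1.134×10^-5/8.816×10^5)
L = 5.05 m

L_max ≈ 5.05 m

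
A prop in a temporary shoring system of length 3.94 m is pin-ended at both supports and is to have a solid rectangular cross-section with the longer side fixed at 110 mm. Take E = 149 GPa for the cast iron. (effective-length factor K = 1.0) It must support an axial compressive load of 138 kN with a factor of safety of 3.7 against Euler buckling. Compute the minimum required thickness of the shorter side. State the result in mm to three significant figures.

Required P_cr = n·P = 3.7 × 138 = 510.6 kN
L_e = K·L = 1 × 3.94 = 3.940 m
Required I = P_cr·L_e²/(π²E) = 5.106×10^5 × 3.940² / (π² × 1.49×10^11) = 5.390×10^-6 m⁴
I_req = 5.390×10^6 mm⁴
Rectangle, weak axis: I_min = h·b³/12 with h = 110 mm fixed  ⇒  b = (12I/h)^(1/3) = 83.8 mm

b ≈ 83.8 mm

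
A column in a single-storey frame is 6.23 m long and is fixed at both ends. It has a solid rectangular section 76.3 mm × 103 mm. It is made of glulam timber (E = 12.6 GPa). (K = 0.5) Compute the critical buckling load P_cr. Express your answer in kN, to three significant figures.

P_cr ≈ 48.9 kN

Buckling occurs about the weak axis: I_min = h·b³/12 with b = 76.3 mm (the shorter side).
I_min = 103×76.3³/12 = 3.813×10^6 mm⁴
I = 3.813×10^6 mm⁴ = 3.813×10^-6 m⁴
Effective length L_e = K·L = 0.5 × 6.23 = 3.115 m
P_cr = π²EI / L_e² = π² × 12.6×10⁹ × 3.813×10^-6 / 3.115² = 4.886×10^4 N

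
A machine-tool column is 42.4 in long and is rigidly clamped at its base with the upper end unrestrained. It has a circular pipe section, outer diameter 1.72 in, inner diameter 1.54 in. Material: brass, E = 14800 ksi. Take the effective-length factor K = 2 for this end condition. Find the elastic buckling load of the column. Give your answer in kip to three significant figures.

d_o = 1.72 in, d_i = 1.54 in
I = π(d_o⁴ − d_i⁴)/64 = π(1.72⁴ − 1.540⁴)/64 = 0.1535 in⁴
Effective length L_e = K·L = 2 × 42.4 = 84.80 in
P_cr = π²EI / L_e² = π² × 14800×10³ × 0.1535 / 84.80² = 3.119×10^3 lb

P_cr ≈ 3.12 kip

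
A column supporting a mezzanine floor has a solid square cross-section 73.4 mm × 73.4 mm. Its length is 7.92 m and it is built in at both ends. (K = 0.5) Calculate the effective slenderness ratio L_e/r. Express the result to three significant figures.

λ ≈ 187

For a square r = a/√12 = 73.4/√12 = 21.19 mm
L_e = K·L = 0.5 × 7.92 m = 3.960 m = 3960.0 mm
λ = L_e / r_min = 3960.0 / 21.19 = 187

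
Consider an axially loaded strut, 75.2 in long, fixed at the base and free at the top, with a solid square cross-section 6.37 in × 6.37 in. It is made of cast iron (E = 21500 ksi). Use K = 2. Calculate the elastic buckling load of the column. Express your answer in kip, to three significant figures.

I = a⁴/12 = 6.37⁴/12 = 137.2 in⁴
Effective length L_e = K·L = 2 × 75.2 = 150.4 in
P_cr = π²EI / L_e² = π² × 21500×10³ × 137.2 / 150.4² = 1.287×10^6 lb

P_cr ≈ 1290 kip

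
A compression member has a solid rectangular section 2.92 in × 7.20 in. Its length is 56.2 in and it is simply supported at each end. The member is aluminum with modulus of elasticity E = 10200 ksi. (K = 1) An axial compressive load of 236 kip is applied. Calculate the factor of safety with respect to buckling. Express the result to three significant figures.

Buckling occurs about the weak axis: I_min = h·b³/12 with b = 2.92 in (the shorter side).
I_min = 7.20×2.92³/12 = 14.94 in⁴
Effective length L_e = K·L = 1 × 56.2 = 56.20 in
P_cr = π²EI / L_e² = π² × 10200×10³ × 14.94 / 56.20² = 4.761×10^5 lb
Factor of safety n = P_cr / P = 476.13 / 236 = 2.02

n ≈ 2.02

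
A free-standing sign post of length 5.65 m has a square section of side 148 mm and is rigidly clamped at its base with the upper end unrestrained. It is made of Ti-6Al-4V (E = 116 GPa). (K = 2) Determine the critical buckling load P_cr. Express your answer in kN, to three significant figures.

I = a⁴/12 = 148⁴/12 = 3.998×10^7 mm⁴
I = 3.998×10^7 mm⁴ = 3.998×10^-5 m⁴
Effective length L_e = K·L = 2 × 5.65 = 11.30 m
P_cr = π²EI / L_e² = π² × 116×10⁹ × 3.998×10^-5 / 11.30² = 3.585×10^5 N

P_cr ≈ 358 kN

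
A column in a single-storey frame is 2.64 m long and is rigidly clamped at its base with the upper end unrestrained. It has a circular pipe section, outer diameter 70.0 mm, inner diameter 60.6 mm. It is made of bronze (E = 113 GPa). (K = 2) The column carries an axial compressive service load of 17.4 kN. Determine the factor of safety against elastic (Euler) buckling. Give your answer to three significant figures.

n ≈ 1.19

d_o = 70.0 mm, d_i = 60.6 mm
I = π(d_o⁴ − d_i⁴)/64 = π(70.0⁴ − 60.60⁴)/64 = 5.166×10^5 mm⁴
I = 5.166×10^5 mm⁴ = 5.166×10^-7 m⁴
Effective length L_e = K·L = 2 × 2.64 = 5.280 m
P_cr = π²EI / L_e² = π² × 113×10⁹ × 5.166×10^-7 / 5.280² = 2.067×10^4 N
Factor of safety n = P_cr / P = 20.666 / 17.4 = 1.19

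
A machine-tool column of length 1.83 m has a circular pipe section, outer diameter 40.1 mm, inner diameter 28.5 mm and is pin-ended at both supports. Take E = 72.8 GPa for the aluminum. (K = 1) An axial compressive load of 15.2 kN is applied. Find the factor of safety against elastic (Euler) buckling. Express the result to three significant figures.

n ≈ 1.33

d_o = 40.1 mm, d_i = 28.5 mm
I = π(d_o⁴ − d_i⁴)/64 = π(40.1⁴ − 28.50⁴)/64 = 9.454×10^4 mm⁴
I = 9.454×10^4 mm⁴ = 9.454×10^-8 m⁴
Effective length L_e = K·L = 1 × 1.83 = 1.830 m
P_cr = π²EI / L_e² = π² × 72.8×10⁹ × 9.454×10^-8 / 1.830² = 2.028×10^4 N
Factor of safety n = P_cr / P = 20.284 / 15.2 = 1.33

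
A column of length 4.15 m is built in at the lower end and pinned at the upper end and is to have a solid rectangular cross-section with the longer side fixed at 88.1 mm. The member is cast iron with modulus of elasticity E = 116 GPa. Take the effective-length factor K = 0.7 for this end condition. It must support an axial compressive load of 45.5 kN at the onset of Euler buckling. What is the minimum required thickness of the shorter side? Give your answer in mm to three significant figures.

b ≈ 35.7 mm

L_e = K·L = 0.7 × 4.15 = 2.905 m
Required I = P_cr·L_e²/(π²E) = 4.550×10^4 × 2.905² / (π² × 1.16×10^11) = 3.354×10^-7 m⁴
I_req = 3.354×10^5 mm⁴
Rectangle, weak axis: I_min = h·b³/12 with h = 88.1 mm fixed  ⇒  b = (12I/h)^(1/3) = 35.7 mm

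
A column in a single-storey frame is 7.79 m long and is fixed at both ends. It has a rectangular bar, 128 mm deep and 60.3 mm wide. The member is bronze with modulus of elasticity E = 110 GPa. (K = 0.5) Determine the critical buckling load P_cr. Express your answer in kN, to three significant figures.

P_cr ≈ 167 kN

Buckling occurs about the weak axis: I_min = h·b³/12 with b = 60.3 mm (the shorter side).
I_min = 128×60.3³/12 = 2.339×10^6 mm⁴
I = 2.339×10^6 mm⁴ = 2.339×10^-6 m⁴
Effective length L_e = K·L = 0.5 × 7.79 = 3.895 m
P_cr = π²EI / L_e² = π² × 110×10⁹ × 2.339×10^-6 / 3.895² = 1.674×10^5 N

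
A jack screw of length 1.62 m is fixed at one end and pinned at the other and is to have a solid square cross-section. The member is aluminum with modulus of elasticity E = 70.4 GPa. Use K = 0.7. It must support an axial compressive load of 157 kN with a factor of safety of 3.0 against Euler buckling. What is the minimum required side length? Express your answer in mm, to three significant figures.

a ≈ 56.9 mm

Required P_cr = n·P = 3.0 × 157 = 471.0 kN
L_e = K·L = 0.7 × 1.62 = 1.134 m
Required I = P_cr·L_e²/(π²E) = 4.710×10^5 × 1.134² / (π² × 7.04×10^10) = 8.717×10^-7 m⁴
I_req = 8.717×10^5 mm⁴
Solid square: I = a⁴/12  ⇒  a = (12I)^(1/4) = (12×8.717×10^5)^(1/4) = 56.9 mm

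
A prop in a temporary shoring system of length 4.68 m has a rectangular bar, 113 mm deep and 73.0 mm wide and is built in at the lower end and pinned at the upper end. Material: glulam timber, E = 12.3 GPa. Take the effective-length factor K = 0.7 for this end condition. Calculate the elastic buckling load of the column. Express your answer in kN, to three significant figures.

P_cr ≈ 41.4 kN

Buckling occurs about the weak axis: I_min = h·b³/12 with b = 73.0 mm (the shorter side).
I_min = 113×73.0³/12 = 3.663×10^6 mm⁴
I = 3.663×10^6 mm⁴ = 3.663×10^-6 m⁴
Effective length L_e = K·L = 0.7 × 4.68 = 3.276 m
P_cr = π²EI / L_e² = π² × 12.3×10⁹ × 3.663×10^-6 / 3.276² = 4.144×10^4 N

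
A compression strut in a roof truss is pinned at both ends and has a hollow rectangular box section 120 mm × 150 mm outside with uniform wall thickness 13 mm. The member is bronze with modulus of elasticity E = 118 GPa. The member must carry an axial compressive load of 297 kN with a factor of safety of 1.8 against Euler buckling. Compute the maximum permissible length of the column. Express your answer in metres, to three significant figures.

L_max ≈ 5.33 m

Inner dimensions: h_i = 150 − 2×13 = 124.0 mm, b_i = 120 − 2×13 = 94.00 mm
Weak-axis I_min = (h_o·b_o³ − h_i·b_i³)/12 with b_o = 120, b_i = 94.00 mm (shorter outer/inner sides).
I_min = (150×120³ − 124.0×94.00³)/12 = 1.302×10^7 mm⁴
I = 1.302×10^-5 m⁴
Required critical load P_cr = n·P = 1.8 × 297 = 534.6 kN = 5.346×10^5 N
From P_cr = π²EI/(K·L)²:  L = (1/K)·√(π²EI/P_cr) = (1/1)·√(π²×1.18×10^11×1.302×10^-5/5.346×10^5)
L = 5.33 m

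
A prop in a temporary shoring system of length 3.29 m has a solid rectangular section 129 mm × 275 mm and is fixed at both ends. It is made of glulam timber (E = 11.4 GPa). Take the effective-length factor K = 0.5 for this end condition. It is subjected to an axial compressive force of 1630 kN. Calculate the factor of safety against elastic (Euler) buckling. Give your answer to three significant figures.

Buckling occurs about the weak axis: I_min = h·b³/12 with b = 129 mm (the shorter side).
I_min = 275×129³/12 = 4.919×10^7 mm⁴
I = 4.919×10^7 mm⁴ = 4.919×10^-5 m⁴
Effective length L_e = K·L = 0.5 × 3.29 = 1.645 m
P_cr = π²EI / L_e² = π² × 11.4×10⁹ × 4.919×10^-5 / 1.645² = 2.045×10^6 N
Factor of safety n = P_cr / P = 2045.5 / 1630 = 1.25

n ≈ 1.25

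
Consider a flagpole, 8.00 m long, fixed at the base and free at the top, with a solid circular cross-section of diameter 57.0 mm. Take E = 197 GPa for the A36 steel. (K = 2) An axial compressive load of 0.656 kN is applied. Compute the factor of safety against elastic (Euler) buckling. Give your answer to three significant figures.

n ≈ 6.00

I = πd⁴/64 = π×57.0⁴/64 = 5.182×10^5 mm⁴
I = 5.182×10^5 mm⁴ = 5.182×10^-7 m⁴
Effective length L_e = K·L = 2 × 8.00 = 16.00 m
P_cr = π²EI / L_e² = π² × 197×10⁹ × 5.182×10^-7 / 16.00² = 3.935×10^3 N
Factor of safety n = P_cr / P = 3.9355 / 0.656 = 6.00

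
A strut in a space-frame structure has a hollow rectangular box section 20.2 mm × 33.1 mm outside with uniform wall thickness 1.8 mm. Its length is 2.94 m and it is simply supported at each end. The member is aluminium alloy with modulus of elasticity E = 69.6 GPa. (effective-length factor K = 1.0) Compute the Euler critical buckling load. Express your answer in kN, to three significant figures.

P_cr ≈ 0.913 kN

Inner dimensions: h_i = 33.1 − 2×1.8 = 29.50 mm, b_i = 20.2 − 2×1.8 = 16.60 mm
Weak-axis I_min = (h_o·b_o³ − h_i·b_i³)/12 with b_o = 20.2, b_i = 16.60 mm (shorter outer/inner sides).
I_min = (33.1×20.2³ − 29.50×16.60³)/12 = 1.149×10^4 mm⁴
I = 1.149×10^4 mm⁴ = 1.149×10^-8 m⁴
Effective length L_e = K·L = 1 × 2.94 = 2.940 m
P_cr = π²EI / L_e² = π² × 69.6×10⁹ × 1.149×10^-8 / 2.940² = 913.1 N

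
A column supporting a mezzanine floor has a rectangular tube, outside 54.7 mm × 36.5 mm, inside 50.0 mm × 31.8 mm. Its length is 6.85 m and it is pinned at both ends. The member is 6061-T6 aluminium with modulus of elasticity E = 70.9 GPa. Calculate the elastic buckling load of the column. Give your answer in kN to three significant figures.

Weak-axis I_min = (h_o·b_o³ − h_i·b_i³)/12 with b_o = 36.5, b_i = 31.80 mm (shorter outer/inner sides).
I_min = (54.7×36.5³ − 50.00×31.80³)/12 = 8.767×10^4 mm⁴
I = 8.767×10^4 mm⁴ = 8.767×10^-8 m⁴
Effective length L_e = K·L = 1 × 6.85 = 6.850 m
P_cr = π²EI / L_e² = π² × 70.9×10⁹ × 8.767×10^-8 / 6.850² = 1.307×10^3 N

P_cr ≈ 1.31 kN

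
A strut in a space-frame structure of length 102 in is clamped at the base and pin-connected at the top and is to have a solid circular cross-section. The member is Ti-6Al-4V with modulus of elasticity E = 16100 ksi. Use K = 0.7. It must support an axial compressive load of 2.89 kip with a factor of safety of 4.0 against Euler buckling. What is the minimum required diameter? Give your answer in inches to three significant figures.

Required P_cr = n·P = 4.0 × 2.89 = 11.56 kip
L_e = K·L = 0.7 × 102 = 71.40 in
Required I = P_cr·L_e²/(π²E) = 1.156×10^4 × 71.40² / (π² × 1.61×10^7) = 0.3709 in⁴
Solid circle: I = πd⁴/64  ⇒  d = (64I/π)^(1/4) = (64×0.3709/π)^(1/4) = 1.66 in

d ≈ 1.66 in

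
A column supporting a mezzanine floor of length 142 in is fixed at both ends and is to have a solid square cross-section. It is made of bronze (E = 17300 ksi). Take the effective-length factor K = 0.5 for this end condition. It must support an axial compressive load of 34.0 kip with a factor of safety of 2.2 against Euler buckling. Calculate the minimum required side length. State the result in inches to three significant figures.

Required P_cr = n·P = 2.2 × 34.0 = 74.80 kip
L_e = K·L = 0.5 × 142 = 71.00 in
Required I = P_cr·L_e²/(π²E) = 7.480×10^4 × 71.00² / (π² × 1.73×10^7) = 2.208 in⁴
Solid square: I = a⁴/12  ⇒  a = (12I)^(1/4) = (12×2.208)^(1/4) = 2.27 in

a ≈ 2.27 in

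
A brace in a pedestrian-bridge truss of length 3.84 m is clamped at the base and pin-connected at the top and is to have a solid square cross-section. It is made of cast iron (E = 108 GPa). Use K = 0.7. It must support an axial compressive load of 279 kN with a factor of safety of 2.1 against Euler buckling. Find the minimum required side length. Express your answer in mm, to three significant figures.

Required P_cr = n·P = 2.1 × 279 = 585.9 kN
L_e = K·L = 0.7 × 3.84 = 2.688 m
Required I = P_cr·L_e²/(π²E) = 5.859×10^5 × 2.688² / (π² × 1.08×10^11) = 3.972×10^-6 m⁴
I_req = 3.972×10^6 mm⁴
Solid square: I = a⁴/12  ⇒  a = (12I)^(1/4) = (12×3.972×10^6)^(1/4) = 83.1 mm

a ≈ 83.1 mm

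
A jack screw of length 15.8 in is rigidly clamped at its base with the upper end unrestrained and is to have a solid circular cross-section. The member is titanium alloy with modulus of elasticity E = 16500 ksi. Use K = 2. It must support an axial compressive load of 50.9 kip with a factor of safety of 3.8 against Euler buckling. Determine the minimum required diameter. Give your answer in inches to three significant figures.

d ≈ 2.22 in

Required P_cr = n·P = 3.8 × 50.9 = 193.4 kip
L_e = K·L = 2 × 15.8 = 31.60 in
Required I = P_cr·L_e²/(π²E) = 1.934×10^5 × 31.60² / (π² × 1.65×10^7) = 1.186 in⁴
Solid circle: I = πd⁴/64  ⇒  d = (64I/π)^(1/4) = (64×1.186/π)^(1/4) = 2.22 in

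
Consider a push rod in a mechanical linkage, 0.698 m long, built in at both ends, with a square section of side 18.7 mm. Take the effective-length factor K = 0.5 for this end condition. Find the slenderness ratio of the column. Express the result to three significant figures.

λ ≈ 64.7

For a square r = a/√12 = 18.7/√12 = 5.398 mm
L_e = K·L = 0.5 × 0.698 m = 0.3490 m = 349.00 mm
λ = L_e / r_min = 349.00 / 5.398 = 64.7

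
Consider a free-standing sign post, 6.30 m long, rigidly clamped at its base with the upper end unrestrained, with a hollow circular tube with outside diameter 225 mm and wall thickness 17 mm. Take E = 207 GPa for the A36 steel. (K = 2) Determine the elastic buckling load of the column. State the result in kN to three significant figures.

Inner diameter d_i = 225 − 2×17 = 191.0 mm
I = π(d_o⁴ − d_i⁴)/64 = π(225⁴ − 191.0⁴)/64 = 6.048×10^7 mm⁴
I = 6.048×10^7 mm⁴ = 6.048×10^-5 m⁴
Effective length L_e = K·L = 2 × 6.30 = 12.60 m
P_cr = π²EI / L_e² = π² × 207×10⁹ × 6.048×10^-5 / 12.60² = 7.783×10^5 N

P_cr ≈ 778 kN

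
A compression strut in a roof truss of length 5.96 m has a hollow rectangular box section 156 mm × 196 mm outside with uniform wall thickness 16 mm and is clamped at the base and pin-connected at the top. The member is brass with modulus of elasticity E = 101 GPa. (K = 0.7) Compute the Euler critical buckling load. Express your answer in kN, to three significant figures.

Inner dimensions: h_i = 196 − 2×16 = 164.0 mm, b_i = 156 − 2×16 = 124.0 mm
Weak-axis I_min = (h_o·b_o³ − h_i·b_i³)/12 with b_o = 156, b_i = 124.0 mm (shorter outer/inner sides).
I_min = (196×156³ − 164.0×124.0³)/12 = 3.595×10^7 mm⁴
I = 3.595×10^7 mm⁴ = 3.595×10^-5 m⁴
Effective length L_e = K·L = 0.7 × 5.96 = 4.172 m
P_cr = π²EI / L_e² = π² × 101×10⁹ × 3.595×10^-5 / 4.172² = 2.059×10^6 N

P_cr ≈ 2060 kN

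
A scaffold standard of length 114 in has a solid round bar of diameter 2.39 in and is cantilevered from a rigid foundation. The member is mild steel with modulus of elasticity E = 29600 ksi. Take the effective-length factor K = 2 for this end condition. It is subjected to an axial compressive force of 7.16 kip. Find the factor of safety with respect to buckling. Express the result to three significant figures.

n ≈ 1.26

I = πd⁴/64 = π×2.39⁴/64 = 1.602 in⁴
Effective length L_e = K·L = 2 × 114 = 228.0 in
P_cr = π²EI / L_e² = π² × 29600×10³ × 1.602 / 228.0² = 9.001×10^3 lb
Factor of safety n = P_cr / P = 9.0008 / 7.16 = 1.26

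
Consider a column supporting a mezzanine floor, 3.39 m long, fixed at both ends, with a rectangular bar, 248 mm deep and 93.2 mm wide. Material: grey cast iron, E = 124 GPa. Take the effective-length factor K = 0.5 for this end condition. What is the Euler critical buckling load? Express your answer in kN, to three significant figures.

P_cr ≈ 7130 kN

Buckling occurs about the weak axis: I_min = h·b³/12 with b = 93.2 mm (the shorter side).
I_min = 248×93.2³/12 = 1.673×10^7 mm⁴
I = 1.673×10^7 mm⁴ = 1.673×10^-5 m⁴
Effective length L_e = K·L = 0.5 × 3.39 = 1.695 m
P_cr = π²EI / L_e² = π² × 124×10⁹ × 1.673×10^-5 / 1.695² = 7.127×10^6 N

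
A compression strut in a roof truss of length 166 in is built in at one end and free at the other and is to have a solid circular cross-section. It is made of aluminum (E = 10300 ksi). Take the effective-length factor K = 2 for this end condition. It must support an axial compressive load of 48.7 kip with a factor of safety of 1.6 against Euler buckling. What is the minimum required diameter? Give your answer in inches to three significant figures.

d ≈ 6.44 in

Required P_cr = n·P = 1.6 × 48.7 = 77.92 kip
L_e = K·L = 2 × 166 = 332.0 in
Required I = P_cr·L_e²/(π²E) = 7.792×10^4 × 332.0² / (π² × 1.03×10^7) = 84.49 in⁴
Solid circle: I = πd⁴/64  ⇒  d = (64I/π)^(1/4) = (64×84.49/π)^(1/4) = 6.44 in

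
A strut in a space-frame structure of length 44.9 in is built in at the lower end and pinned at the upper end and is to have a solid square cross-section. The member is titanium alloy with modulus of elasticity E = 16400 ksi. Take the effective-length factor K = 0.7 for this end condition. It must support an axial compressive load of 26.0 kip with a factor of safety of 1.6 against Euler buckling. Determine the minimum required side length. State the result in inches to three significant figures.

Required P_cr = n·P = 1.6 × 26.0 = 41.60 kip
L_e = K·L = 0.7 × 44.9 = 31.43 in
Required I = P_cr·L_e²/(π²E) = 4.160×10^4 × 31.43² / (π² × 1.64×10^7) = 0.2539 in⁴
Solid square: I = a⁴/12  ⇒  a = (12I)^(1/4) = (12×0.2539)^(1/4) = 1.32 in

a ≈ 1.32 in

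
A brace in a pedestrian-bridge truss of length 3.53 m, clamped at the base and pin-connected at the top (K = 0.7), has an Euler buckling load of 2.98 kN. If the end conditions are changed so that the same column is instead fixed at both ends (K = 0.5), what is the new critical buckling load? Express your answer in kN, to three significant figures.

P_cr ≈ 5.84 kN

P_cr ∝ 1/K², so P_cr,new = P_cr,old × (K_old/K_new)² = 2.98 × (0.7/0.5)²
= 2.98 × 1.960 = 5.84 kN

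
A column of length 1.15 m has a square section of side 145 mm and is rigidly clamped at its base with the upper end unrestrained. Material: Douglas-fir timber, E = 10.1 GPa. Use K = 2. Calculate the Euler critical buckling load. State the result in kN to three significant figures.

I = a⁴/12 = 145⁴/12 = 3.684×10^7 mm⁴
I = 3.684×10^7 mm⁴ = 3.684×10^-5 m⁴
Effective length L_e = K·L = 2 × 1.15 = 2.300 m
P_cr = π²EI / L_e² = π² × 10.1×10⁹ × 3.684×10^-5 / 2.300² = 6.942×10^5 N

P_cr ≈ 694 kN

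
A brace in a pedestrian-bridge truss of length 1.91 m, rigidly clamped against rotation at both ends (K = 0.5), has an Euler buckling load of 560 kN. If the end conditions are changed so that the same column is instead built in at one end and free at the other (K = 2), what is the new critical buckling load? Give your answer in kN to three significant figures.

P_cr ≈ 35.0 kN

P_cr ∝ 1/K², so P_cr,new = P_cr,old × (K_old/K_new)² = 560 × (0.5/2)²
= 560 × 0.06250 = 35.0 kN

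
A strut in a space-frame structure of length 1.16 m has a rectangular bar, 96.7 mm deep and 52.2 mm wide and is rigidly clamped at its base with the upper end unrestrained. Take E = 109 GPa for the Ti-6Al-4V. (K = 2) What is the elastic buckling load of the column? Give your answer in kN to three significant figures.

Buckling occurs about the weak axis: I_min = h·b³/12 with b = 52.2 mm (the shorter side).
I_min = 96.7×52.2³/12 = 1.146×10^6 mm⁴
I = 1.146×10^6 mm⁴ = 1.146×10^-6 m⁴
Effective length L_e = K·L = 2 × 1.16 = 2.320 m
P_cr = π²EI / L_e² = π² × 109×10⁹ × 1.146×10^-6 / 2.320² = 2.291×10^5 N

P_cr ≈ 229 kN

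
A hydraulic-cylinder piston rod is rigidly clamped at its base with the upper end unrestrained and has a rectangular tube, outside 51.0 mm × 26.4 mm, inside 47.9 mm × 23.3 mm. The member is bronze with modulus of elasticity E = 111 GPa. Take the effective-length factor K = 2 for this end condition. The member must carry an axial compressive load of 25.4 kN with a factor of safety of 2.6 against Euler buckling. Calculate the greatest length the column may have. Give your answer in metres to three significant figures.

L_max ≈ 0.339 m

Weak-axis I_min = (h_o·b_o³ − h_i·b_i³)/12 with b_o = 26.4, b_i = 23.30 mm (shorter outer/inner sides).
I_min = (51.0×26.4³ − 47.90×23.30³)/12 = 2.771×10^4 mm⁴
I = 2.771×10^-8 m⁴
Required critical load P_cr = n·P = 2.6 × 25.4 = 66.04 kN = 6.604×10^4 N
From P_cr = π²EI/(K·L)²:  L = (1/K)·√(π²EI/P_cr) = (1/2)·√(π²×1.11×10^11×2.771×10^-8/6.604×10^4)
L = 0.339 m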